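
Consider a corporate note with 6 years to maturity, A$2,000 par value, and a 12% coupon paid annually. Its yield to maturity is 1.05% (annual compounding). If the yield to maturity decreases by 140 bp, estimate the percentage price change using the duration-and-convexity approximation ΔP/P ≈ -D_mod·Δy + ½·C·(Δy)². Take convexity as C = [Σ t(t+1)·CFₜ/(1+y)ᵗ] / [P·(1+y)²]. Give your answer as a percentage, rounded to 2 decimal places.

+7.13%

With y = 0.0105:
  t   CF        PV=CF/(1+0.0105)^t    t·PV        t(t+1)·PV
  1       240.00       237.5062       237.5062         475.0124
  2       240.00       235.0383       470.0766       1,410.2297
  3       240.00       232.5960       697.7881       2,791.1523
  4       240.00       230.1791       920.7166       4,603.5829
  5       240.00       227.7874     1,138.9369       6,833.6213
  6     2,240.00     2,103.9243    12,623.5458      88,364.8209
  Σ                  3,267.0313    16,088.5701     104,478.4194
P = 3,267.0313; D_Mac = 4.92452 yrs; D_mod = 4.87335 yrs; C = 31.31848.
Duration effect: -4.87335 × (-0.014) = +0.068227
Convexity effect: 0.5 × 31.31848 × (-0.014)² = +0.0030692
ΔP/P ≈ +0.068227 + 0.0030692 = +0.071296 = +7.1296%.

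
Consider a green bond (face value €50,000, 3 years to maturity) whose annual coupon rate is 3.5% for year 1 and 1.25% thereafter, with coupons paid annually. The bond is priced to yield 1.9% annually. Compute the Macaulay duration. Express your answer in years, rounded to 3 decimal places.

2.920 years

Periodic yield y = 0.019. Discount each cash flow and weight by its year:
  t   CF        PV=CF/(1+0.019)^t    t·PV
  1     1,750.00     1,717.3700     1,717.3700
  2       625.00       601.9101     1,203.8203
  3    50,625.00    47,845.6528   143,536.9583
  Σ                 50,164.9329   146,458.1486
Price P = Σ PV = 50,164.9329.
Macaulay duration = Σ(t·PV) / P = 146,458.1486 / 50,164.9329 = 2.91953 years.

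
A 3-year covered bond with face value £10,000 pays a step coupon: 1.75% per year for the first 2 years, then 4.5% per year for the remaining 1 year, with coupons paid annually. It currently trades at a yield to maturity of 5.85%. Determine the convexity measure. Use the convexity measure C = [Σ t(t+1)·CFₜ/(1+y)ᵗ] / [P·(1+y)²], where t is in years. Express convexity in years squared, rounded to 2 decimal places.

10.46

With y = 0.0585:
  t   CF        PV=CF/(1+0.0585)^t    t·PV        t(t+1)·PV
  1       175.00       165.3283       165.3283         330.6566
  2       175.00       156.1911       312.3822         937.1467
  3    10,450.00     8,811.3754    26,434.1261     105,736.5046
  Σ                  9,132.8948    26,911.8367     107,004.3078
P = 9,132.8948.
Convexity = Σ t(t+1)·PV / [P·(1+y)²] = 107,004.3078 / (9,132.8948 × 1.120422) = 10.45710.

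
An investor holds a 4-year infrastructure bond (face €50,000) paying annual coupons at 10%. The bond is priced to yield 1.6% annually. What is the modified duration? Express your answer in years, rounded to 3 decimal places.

Periodic yield y = 0.016. First find Macaulay duration:
  t   CF        PV=CF/(1+0.016)^t    t·PV
  1     5,000.00     4,921.2598     4,921.2598
  2     5,000.00     4,843.7597     9,687.5194
  3     5,000.00     4,767.4800    14,302.4400
  4    55,000.00    51,616.4174   206,465.6696
  Σ                 66,148.9169   235,376.8889
P = 66,148.9169; Macaulay duration = 235,376.8889 / 66,148.9169 = 3.55829 years.
Modified duration = D_Mac / (1 + y) = 3.55829 / 1.016 = 3.50225 years.

3.502 years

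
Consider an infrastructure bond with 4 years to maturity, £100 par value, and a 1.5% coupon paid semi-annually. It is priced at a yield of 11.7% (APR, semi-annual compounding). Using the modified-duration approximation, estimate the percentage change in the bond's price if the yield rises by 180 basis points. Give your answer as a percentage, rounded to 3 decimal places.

Periodic yield y = 0.0585. Modified duration first:
  t   CF        PV=CF/(1+0.0585)^t    t·PV
  1         0.75         0.7085         0.7085
  2         0.75         0.6694         1.3388
  3         0.75         0.6324         1.8972
  4         0.75         0.5974         2.3898
  5         0.75         0.5644         2.8221
  6         0.75         0.5332         3.1994
  7         0.75         0.5038         3.5263
  8       100.75        63.9320       511.4558
  Σ                     68.1412       527.3380
P = 68.1412; D_Mac = 7.73890 half-year periods = 3.86945 yrs; D_mod = 3.86945/(1+0.0585) = 3.65560 yrs.
ΔP/P ≈ -D_mod · Δy = -3.65560 × (+0.018) = -0.065801 = -6.5801%.

-6.580%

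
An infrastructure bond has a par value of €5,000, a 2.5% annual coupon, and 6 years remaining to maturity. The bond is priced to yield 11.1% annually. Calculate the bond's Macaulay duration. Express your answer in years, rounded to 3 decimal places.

5.536 years

Periodic yield y = 0.111. Discount each cash flow and weight by its year:
  t   CF        PV=CF/(1+0.111)^t    t·PV
  1       125.00       112.5113       112.5113
  2       125.00       101.2703       202.5405
  3       125.00        91.1523       273.4570
  4       125.00        82.0453       328.1813
  5       125.00        73.8482       369.2408
  6     5,125.00     2,725.2699    16,351.6193
  Σ                  3,186.0972    17,637.5501
Price P = Σ PV = 3,186.0972.
Macaulay duration = Σ(t·PV) / P = 17,637.5501 / 3,186.0972 = 5.53579 years.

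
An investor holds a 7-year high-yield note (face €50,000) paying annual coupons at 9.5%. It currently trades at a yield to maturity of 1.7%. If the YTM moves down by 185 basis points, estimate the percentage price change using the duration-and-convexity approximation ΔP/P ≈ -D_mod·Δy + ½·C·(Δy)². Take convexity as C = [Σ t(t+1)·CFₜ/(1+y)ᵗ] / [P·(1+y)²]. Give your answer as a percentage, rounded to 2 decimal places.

With y = 0.017:
  t   CF        PV=CF/(1+0.017)^t    t·PV        t(t+1)·PV
  1     4,750.00     4,670.5998     4,670.5998       9,341.1996
  2     4,750.00     4,592.5268     9,185.0537      27,555.1611
  3     4,750.00     4,515.7589    13,547.2768      54,189.1073
  4     4,750.00     4,440.2743    17,761.0971      88,805.4856
  5     4,750.00     4,366.0514    21,830.2570     130,981.5422
  6     4,750.00     4,293.0692    25,758.4154     180,308.9077
  7    54,750.00    48,656.1177   340,592.8237   2,724,742.5892
  Σ                 75,534.3982   433,345.5235   3,215,923.9929
P = 75,534.3982; D_Mac = 5.73706 yrs; D_mod = 5.64116 yrs; C = 41.16414.
Duration effect: -5.64116 × (-0.0185) = +0.104362
Convexity effect: 0.5 × 41.16414 × (-0.0185)² = +0.0070442
ΔP/P ≈ +0.104362 + 0.0070442 = +0.111406 = +11.1406%.

+11.14%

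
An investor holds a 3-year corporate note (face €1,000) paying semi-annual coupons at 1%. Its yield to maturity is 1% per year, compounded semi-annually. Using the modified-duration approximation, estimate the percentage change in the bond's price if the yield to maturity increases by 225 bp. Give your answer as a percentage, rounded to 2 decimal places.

Periodic yield y = 0.005. Modified duration first:
  t   CF        PV=CF/(1+0.005)^t    t·PV
  1         5.00         4.9751         4.9751
  2         5.00         4.9504         9.9007
  3         5.00         4.9257        14.7772
  4         5.00         4.9012        19.6050
  5         5.00         4.8769        24.3843
  6     1,005.00       975.3707     5,852.2240
  Σ                  1,000.0000     5,925.8663
P = 1,000.0000; D_Mac = 5.92587 half-year periods = 2.96293 yrs; D_mod = 2.96293/(1+0.005) = 2.94819 yrs.
ΔP/P ≈ -D_mod · Δy = -2.94819 × (+0.0225) = -0.066334 = -6.6334%.

-6.63%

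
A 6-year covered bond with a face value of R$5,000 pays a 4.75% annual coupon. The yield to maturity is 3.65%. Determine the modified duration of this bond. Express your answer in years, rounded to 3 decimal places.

5.191 years

Periodic yield y = 0.0365. First find Macaulay duration:
  t   CF        PV=CF/(1+0.0365)^t    t·PV
  1       237.50       229.1365       229.1365
  2       237.50       221.0676       442.1351
  3       237.50       213.2827       639.8482
  4       237.50       205.7721       823.0882
  5       237.50       198.5259       992.6293
  6     5,237.50     4,223.8472    25,343.0831
  Σ                  5,291.6319    28,469.9204
P = 5,291.6319; Macaulay duration = 28,469.9204 / 5,291.6319 = 5.38018 years.
Modified duration = D_Mac / (1 + y) = 5.38018 / 1.0365 = 5.19072 years.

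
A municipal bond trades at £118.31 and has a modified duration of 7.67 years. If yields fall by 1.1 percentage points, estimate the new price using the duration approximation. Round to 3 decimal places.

£128.292

Duration approximation: ΔP/P ≈ -D_mod · Δy = -7.67 × (-0.011) = +0.084370.
New price ≈ 118.31 × (1 + 0.084370) = 128.2918147.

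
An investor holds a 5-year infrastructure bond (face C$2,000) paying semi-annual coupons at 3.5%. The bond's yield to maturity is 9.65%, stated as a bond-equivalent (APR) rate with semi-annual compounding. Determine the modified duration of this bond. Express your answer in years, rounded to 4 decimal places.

4.3521 years

Periodic yield y = 0.04825. First find Macaulay duration:
  t   CF        PV=CF/(1+0.04825)^t    t·PV
  1        35.00        33.3890        33.3890
  2        35.00        31.8521        63.7042
  3        35.00        30.3860        91.1580
  4        35.00        28.9874       115.9494
  5        35.00        27.6531       138.2655
  6        35.00        26.3802       158.2815
  7        35.00        25.1660       176.1619
  8        35.00        24.0076       192.0609
  9        35.00        22.9026       206.1231
  10    2,035.00     1,270.3275    12,703.2751
  Σ                  1,521.0515    13,878.3686
P = 1,521.0515; Macaulay duration = 13,878.3686 / 1,521.0515 = 9.12419 half-year periods = 4.56210 years.
Modified duration = D_Mac / (1 + y) = 4.56210 / 1.04825 = 4.35211 years.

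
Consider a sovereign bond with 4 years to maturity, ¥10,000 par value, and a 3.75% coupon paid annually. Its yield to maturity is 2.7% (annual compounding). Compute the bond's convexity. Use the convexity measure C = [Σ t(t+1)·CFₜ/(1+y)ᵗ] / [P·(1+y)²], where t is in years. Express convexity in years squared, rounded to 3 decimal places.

With y = 0.027:
  t   CF        PV=CF/(1+0.027)^t    t·PV        t(t+1)·PV
  1       375.00       365.1412       365.1412         730.2824
  2       375.00       355.5416       711.0831       2,133.2494
  3       375.00       346.1943     1,038.5830       4,154.3318
  4    10,375.00     9,326.2345    37,304.9380     186,524.6899
  Σ                 10,393.1116    39,419.7453     193,542.5535
P = 10,393.1116.
Convexity = Σ t(t+1)·PV / [P·(1+y)²] = 193,542.5535 / (10,393.1116 × 1.054729) = 17.65591.

17.656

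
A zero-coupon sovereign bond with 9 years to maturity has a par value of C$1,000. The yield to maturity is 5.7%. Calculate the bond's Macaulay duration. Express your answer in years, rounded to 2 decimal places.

A zero-coupon bond has a single cash flow at maturity, so its Macaulay duration equals its maturity: 9 years.

9.00 years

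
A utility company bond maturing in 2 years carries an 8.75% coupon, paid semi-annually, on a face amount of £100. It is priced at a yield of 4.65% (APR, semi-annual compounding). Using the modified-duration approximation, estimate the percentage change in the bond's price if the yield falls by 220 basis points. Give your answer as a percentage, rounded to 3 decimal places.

Periodic yield y = 0.02325. Modified duration first:
  t   CF        PV=CF/(1+0.02325)^t    t·PV
  1        4.375         4.2756         4.2756
  2        4.375         4.1784         8.3569
  3        4.375         4.0835        12.2505
  4      104.375        95.2071       380.8285
  Σ                    107.7447       405.7115
P = 107.7447; D_Mac = 3.76549 half-year periods = 1.88275 yrs; D_mod = 1.88275/(1+0.02325) = 1.83997 yrs.
ΔP/P ≈ -D_mod · Δy = -1.83997 × (-0.022) = +0.040479 = +4.0479%.

+4.048%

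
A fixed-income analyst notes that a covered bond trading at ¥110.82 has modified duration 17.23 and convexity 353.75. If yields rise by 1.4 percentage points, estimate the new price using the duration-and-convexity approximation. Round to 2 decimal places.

¥87.93

Duration effect: -D_mod·Δy = -17.23 × (+0.014) = -0.241220
Convexity effect: ½·C·(Δy)² = 0.5 × 353.75 × (0.014)² = +0.0346675
ΔP/P ≈ -0.241220 + 0.0346675 = -0.2065525
New price ≈ 110.82 × (1 - 0.2065525) = 87.92985195.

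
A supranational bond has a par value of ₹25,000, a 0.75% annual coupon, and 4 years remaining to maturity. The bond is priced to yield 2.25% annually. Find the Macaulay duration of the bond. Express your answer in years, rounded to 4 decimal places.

3.9540 years

Periodic yield y = 0.0225. Discount each cash flow and weight by its year:
  t   CF        PV=CF/(1+0.0225)^t    t·PV
  1       187.50       183.3741       183.3741
  2       187.50       179.3390       358.6779
  3       187.50       175.3926       526.1779
  4    25,187.50    23,042.6168    92,170.4670
  Σ                 23,580.7224    93,238.6969
Price P = Σ PV = 23,580.7224.
Macaulay duration = Σ(t·PV) / P = 93,238.6969 / 23,580.7224 = 3.95402 years.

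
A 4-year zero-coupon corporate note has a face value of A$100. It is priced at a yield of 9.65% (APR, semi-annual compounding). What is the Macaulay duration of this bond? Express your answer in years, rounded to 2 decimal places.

A zero-coupon bond has a single cash flow at maturity, so its Macaulay duration equals its maturity: 4 years.
(Equivalently: 8 semi-annual periods ÷ 2 = 4 years.)

4.00 years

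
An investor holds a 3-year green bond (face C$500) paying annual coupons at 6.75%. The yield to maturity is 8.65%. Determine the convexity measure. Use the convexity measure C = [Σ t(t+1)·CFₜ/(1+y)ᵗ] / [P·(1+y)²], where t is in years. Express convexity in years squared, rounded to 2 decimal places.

9.31

With y = 0.0865:
  t   CF        PV=CF/(1+0.0865)^t    t·PV        t(t+1)·PV
  1        33.75        31.0630        31.0630          62.1261
  2        33.75        28.5900        57.1800         171.5401
  3       533.75       416.1488     1,248.4465       4,993.7862
  Σ                    475.8019     1,336.6896       5,227.4523
P = 475.8019.
Convexity = Σ t(t+1)·PV / [P·(1+y)²] = 5,227.4523 / (475.8019 × 1.180482) = 9.30689.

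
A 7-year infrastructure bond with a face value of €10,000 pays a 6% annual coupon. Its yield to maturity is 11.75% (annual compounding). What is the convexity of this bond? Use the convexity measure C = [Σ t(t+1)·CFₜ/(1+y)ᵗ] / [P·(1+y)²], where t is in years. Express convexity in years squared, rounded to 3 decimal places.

34.059

With y = 0.1175:
  t   CF        PV=CF/(1+0.1175)^t    t·PV        t(t+1)·PV
  1       600.00       536.9128       536.9128       1,073.8255
  2       600.00       480.4588       960.9177       2,882.7530
  3       600.00       429.9408     1,289.8224       5,159.2895
  4       600.00       384.7345     1,538.9380       7,694.6898
  5       600.00       344.2814     1,721.4071      10,328.4427
  6       600.00       308.0818     1,848.4909      12,939.4361
  7    10,600.00     4,870.4955    34,093.4682     272,747.7456
  Σ                  7,354.9056    41,989.9570     312,826.1824
P = 7,354.9056.
Convexity = Σ t(t+1)·PV / [P·(1+y)²] = 312,826.1824 / (7,354.9056 × 1.248806) = 34.05892.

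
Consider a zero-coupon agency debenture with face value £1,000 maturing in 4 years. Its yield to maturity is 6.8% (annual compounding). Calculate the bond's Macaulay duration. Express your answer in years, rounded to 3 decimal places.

A zero-coupon bond has a single cash flow at maturity, so its Macaulay duration equals its maturity: 4 years.

4.000 years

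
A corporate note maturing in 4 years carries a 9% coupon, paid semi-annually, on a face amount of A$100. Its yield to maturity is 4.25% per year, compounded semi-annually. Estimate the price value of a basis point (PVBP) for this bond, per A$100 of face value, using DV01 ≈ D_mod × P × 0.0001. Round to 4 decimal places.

A$0.0401

Periodic yield y = 0.02125.
  t   CF        PV=CF/(1+0.02125)^t    t·PV
  1         4.50         4.4064         4.4064
  2         4.50         4.3147         8.6294
  3         4.50         4.2249        12.6747
  4         4.50         4.1370        16.5480
  5         4.50         4.0509        20.2545
  6         4.50         3.9666        23.7997
  7         4.50         3.8841        27.1886
  8       104.50        88.3201       706.5611
  Σ                    117.3047       820.0622
P = 117.3047; D_Mac = 6.99087 half-year periods = 3.49544 yrs; D_mod = 3.42270 yrs.
DV01 ≈ 3.42270 × 117.3047 × 0.0001 = 0.040150.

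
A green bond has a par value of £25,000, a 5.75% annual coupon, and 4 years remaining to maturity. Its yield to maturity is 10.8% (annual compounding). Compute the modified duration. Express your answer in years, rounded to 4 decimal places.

Periodic yield y = 0.108. First find Macaulay duration:
  t   CF        PV=CF/(1+0.108)^t    t·PV
  1     1,437.50     1,297.3827     1,297.3827
  2     1,437.50     1,170.9230     2,341.8460
  3     1,437.50     1,056.7897     3,170.3691
  4    26,437.50    17,541.2825    70,165.1300
  Σ                 21,066.3779    76,974.7278
P = 21,066.3779; Macaulay duration = 76,974.7278 / 21,066.3779 = 3.65391 years.
Modified duration = D_Mac / (1 + y) = 3.65391 / 1.108 = 3.29776 years.

3.2978 years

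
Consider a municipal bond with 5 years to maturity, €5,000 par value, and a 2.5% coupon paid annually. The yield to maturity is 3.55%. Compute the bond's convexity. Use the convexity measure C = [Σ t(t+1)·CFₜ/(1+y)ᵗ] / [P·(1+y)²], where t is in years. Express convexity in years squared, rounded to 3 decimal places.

26.159

With y = 0.0355:
  t   CF        PV=CF/(1+0.0355)^t    t·PV        t(t+1)·PV
  1       125.00       120.7146       120.7146         241.4293
  2       125.00       116.5762       233.1524         699.4571
  3       125.00       112.5796       337.7388       1,350.9552
  4       125.00       108.7200       434.8802       2,174.4008
  5     5,125.00     4,304.7046    21,523.5230     129,141.1378
  Σ                  4,763.2950    22,650.0089     133,607.3801
P = 4,763.2950.
Convexity = Σ t(t+1)·PV / [P·(1+y)²] = 133,607.3801 / (4,763.2950 × 1.072260) = 26.15910.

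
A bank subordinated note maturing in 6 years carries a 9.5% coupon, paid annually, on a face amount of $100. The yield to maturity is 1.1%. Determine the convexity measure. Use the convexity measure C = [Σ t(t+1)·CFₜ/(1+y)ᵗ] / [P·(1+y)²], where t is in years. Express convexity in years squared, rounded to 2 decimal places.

With y = 0.011:
  t   CF        PV=CF/(1+0.011)^t    t·PV        t(t+1)·PV
  1         9.50         9.3966         9.3966          18.7933
  2         9.50         9.2944        18.5888          55.7664
  3         9.50         9.1933        27.5798         110.3193
  4         9.50         9.0932        36.3730         181.8649
  5         9.50         8.9943        44.9715         269.8293
  6       109.50       102.5433       615.2597       4,306.8176
  Σ                    148.5151       752.1694       4,943.3907
P = 148.5151.
Convexity = Σ t(t+1)·PV / [P·(1+y)²] = 4,943.3907 / (148.5151 × 1.022121) = 32.56506.

32.57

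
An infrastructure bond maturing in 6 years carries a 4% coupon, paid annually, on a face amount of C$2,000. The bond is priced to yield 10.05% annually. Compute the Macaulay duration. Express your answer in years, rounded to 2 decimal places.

5.34 years

Periodic yield y = 0.1005. Discount each cash flow and weight by its year:
  t   CF        PV=CF/(1+0.1005)^t    t·PV
  1        80.00        72.6942        72.6942
  2        80.00        66.0556       132.1113
  3        80.00        60.0233       180.0699
  4        80.00        54.5418       218.1674
  5        80.00        49.5610       247.8048
  6     2,080.00     1,170.9088     7,025.4525
  Σ                  1,473.7847     7,876.3001
Price P = Σ PV = 1,473.7847.
Macaulay duration = Σ(t·PV) / P = 7,876.3001 / 1,473.7847 = 5.34427 years.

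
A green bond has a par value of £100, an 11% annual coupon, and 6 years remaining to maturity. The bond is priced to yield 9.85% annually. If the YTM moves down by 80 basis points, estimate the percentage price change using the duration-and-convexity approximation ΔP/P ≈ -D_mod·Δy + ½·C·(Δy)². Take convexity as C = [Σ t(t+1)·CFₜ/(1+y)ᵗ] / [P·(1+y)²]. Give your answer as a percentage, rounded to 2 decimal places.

+3.52%

With y = 0.0985:
  t   CF        PV=CF/(1+0.0985)^t    t·PV        t(t+1)·PV
  1        11.00        10.0137        10.0137          20.0273
  2        11.00         9.1158        18.2315          54.6945
  3        11.00         8.2984        24.8951          99.5804
  4        11.00         7.5543        30.2171         151.0854
  5        11.00         6.8769        34.3845         206.3068
  6       111.00        63.1717       379.0302       2,653.2117
  Σ                    105.0306       496.7720       3,184.9061
P = 105.0306; D_Mac = 4.72978 yrs; D_mod = 4.30567 yrs; C = 25.12931.
Duration effect: -4.30567 × (-0.008) = +0.034445
Convexity effect: 0.5 × 25.12931 × (-0.008)² = +0.0008041
ΔP/P ≈ +0.034445 + 0.0008041 = +0.035250 = +3.5250%.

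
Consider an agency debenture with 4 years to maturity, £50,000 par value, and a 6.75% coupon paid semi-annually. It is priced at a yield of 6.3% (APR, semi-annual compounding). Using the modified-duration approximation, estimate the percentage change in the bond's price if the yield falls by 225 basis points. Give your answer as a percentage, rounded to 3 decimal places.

+7.799%

Periodic yield y = 0.0315. Modified duration first:
  t   CF        PV=CF/(1+0.0315)^t    t·PV
  1     1,687.50     1,635.9670     1,635.9670
  2     1,687.50     1,586.0078     3,172.0156
  3     1,687.50     1,537.5742     4,612.7226
  4     1,687.50     1,490.6197     5,962.4787
  5     1,687.50     1,445.0991     7,225.4953
  6     1,687.50     1,400.9686     8,405.8113
  7     1,687.50     1,358.1857     9,507.2999
  8    51,687.50    40,330.3200   322,642.5604
  Σ                 50,784.7421   363,164.3509
P = 50,784.7421; D_Mac = 7.15105 half-year periods = 3.57553 yrs; D_mod = 3.57553/(1+0.0315) = 3.46634 yrs.
ΔP/P ≈ -D_mod · Δy = -3.46634 × (-0.0225) = +0.077993 = +7.7993%.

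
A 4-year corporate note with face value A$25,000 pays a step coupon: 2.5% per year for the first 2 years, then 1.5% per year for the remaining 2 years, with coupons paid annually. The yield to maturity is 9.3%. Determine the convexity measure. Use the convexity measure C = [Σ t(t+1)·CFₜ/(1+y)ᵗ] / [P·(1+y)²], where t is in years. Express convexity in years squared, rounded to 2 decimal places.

With y = 0.093:
  t   CF        PV=CF/(1+0.093)^t    t·PV        t(t+1)·PV
  1       625.00       571.8207       571.8207       1,143.6414
  2       625.00       523.1662     1,046.3324       3,138.9973
  3       375.00       287.1910       861.5729       3,446.2917
  4    25,375.00    17,779.7399    71,118.9596     355,594.7978
  Σ                 19,161.9178    73,598.6856     363,323.7281
P = 19,161.9178.
Convexity = Σ t(t+1)·PV / [P·(1+y)²] = 363,323.7281 / (19,161.9178 × 1.194649) = 15.87137.

15.87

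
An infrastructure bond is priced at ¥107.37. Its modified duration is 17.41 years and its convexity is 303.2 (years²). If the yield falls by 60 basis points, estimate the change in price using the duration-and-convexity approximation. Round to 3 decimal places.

+¥11.802

Duration effect: -D_mod·Δy = -17.41 × (-0.006) = +0.104460
Convexity effect: ½·C·(Δy)² = 0.5 × 303.2 × (-0.006)² = +0.0054576
ΔP/P ≈ +0.104460 + 0.0054576 = +0.1099176
ΔP ≈ 107.37 × (+0.1099176) = +11.801852712.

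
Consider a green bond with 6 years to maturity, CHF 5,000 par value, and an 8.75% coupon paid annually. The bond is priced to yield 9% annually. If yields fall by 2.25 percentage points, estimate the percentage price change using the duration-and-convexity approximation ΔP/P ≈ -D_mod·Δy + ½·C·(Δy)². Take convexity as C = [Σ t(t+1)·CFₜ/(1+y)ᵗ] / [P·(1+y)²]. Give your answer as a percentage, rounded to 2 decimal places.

With y = 0.09:
  t   CF        PV=CF/(1+0.09)^t    t·PV        t(t+1)·PV
  1       437.50       401.3761       401.3761         802.7523
  2       437.50       368.2350       736.4700       2,209.4100
  3       437.50       337.8303     1,013.4908       4,053.9633
  4       437.50       309.9360     1,239.7441       6,198.7206
  5       437.50       284.3450     1,421.7249       8,530.3494
  6     5,437.50     3,242.2036    19,453.2215     136,172.5508
  Σ                  4,943.9260    24,266.0275     157,967.7464
P = 4,943.9260; D_Mac = 4.90825 yrs; D_mod = 4.50298 yrs; C = 26.89326.
Duration effect: -4.50298 × (-0.0225) = +0.101317
Convexity effect: 0.5 × 26.89326 × (-0.0225)² = +0.0068074
ΔP/P ≈ +0.101317 + 0.0068074 = +0.108124 = +10.8124%.

+10.81%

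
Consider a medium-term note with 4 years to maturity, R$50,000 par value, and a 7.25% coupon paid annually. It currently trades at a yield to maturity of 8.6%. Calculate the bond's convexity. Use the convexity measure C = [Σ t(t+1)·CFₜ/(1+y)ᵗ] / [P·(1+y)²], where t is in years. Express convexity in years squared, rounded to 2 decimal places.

With y = 0.086:
  t   CF        PV=CF/(1+0.086)^t    t·PV        t(t+1)·PV
  1     3,625.00     3,337.9374     3,337.9374       6,675.8748
  2     3,625.00     3,073.6072     6,147.2143      18,441.6430
  3     3,625.00     2,830.2092     8,490.6275      33,962.5101
  4    53,625.00    38,552.0968   154,208.3873     771,041.9367
  Σ                 47,793.8506   172,184.1666     830,121.9647
P = 47,793.8506.
Convexity = Σ t(t+1)·PV / [P·(1+y)²] = 830,121.9647 / (47,793.8506 × 1.179396) = 14.72686.

14.73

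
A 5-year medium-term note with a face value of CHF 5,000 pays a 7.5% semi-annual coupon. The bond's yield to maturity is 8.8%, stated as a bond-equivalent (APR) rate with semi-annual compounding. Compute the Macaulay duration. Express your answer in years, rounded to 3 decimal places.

Periodic yield y = 0.044. Discount each cash flow and weight by its period:
  t   CF        PV=CF/(1+0.044)^t    t·PV
  1       187.50       179.5977       179.5977
  2       187.50       172.0284       344.0569
  3       187.50       164.7782       494.3346
  4       187.50       157.8335       631.3341
  5       187.50       151.1815       755.9077
  6       187.50       144.8099       868.8595
  7       187.50       138.7068       970.9477
  8       187.50       132.8609     1,062.8874
  9       187.50       127.2614     1,145.3528
  10    5,187.50     3,372.5090    33,725.0904
  Σ                  4,741.5676    40,178.3689
Price P = Σ PV = 4,741.5676.
Macaulay duration = Σ(t·PV) / P = 40,178.3689 / 4,741.5676 = 8.47365 half-year periods.
In years: 8.47365 / 2 = 4.23682 years.

4.237 years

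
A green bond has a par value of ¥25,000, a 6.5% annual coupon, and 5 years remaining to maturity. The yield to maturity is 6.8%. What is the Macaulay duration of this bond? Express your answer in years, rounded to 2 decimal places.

Periodic yield y = 0.068. Discount each cash flow and weight by its year:
  t   CF        PV=CF/(1+0.068)^t    t·PV
  1     1,625.00     1,521.5356     1,521.5356
  2     1,625.00     1,424.6588     2,849.3176
  3     1,625.00     1,333.9502     4,001.8505
  4     1,625.00     1,249.0170     4,996.0681
  5    26,625.00    19,161.6698    95,808.3492
  Σ                 24,690.8314   109,177.1209
Price P = Σ PV = 24,690.8314.
Macaulay duration = Σ(t·PV) / P = 109,177.1209 / 24,690.8314 = 4.42177 years.

4.42 years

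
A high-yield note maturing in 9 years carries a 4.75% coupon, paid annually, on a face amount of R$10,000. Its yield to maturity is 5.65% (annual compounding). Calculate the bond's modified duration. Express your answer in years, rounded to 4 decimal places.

7.0735 years

Periodic yield y = 0.0565. First find Macaulay duration:
  t   CF        PV=CF/(1+0.0565)^t    t·PV
  1       475.00       449.5977       449.5977
  2       475.00       425.5539       851.1079
  3       475.00       402.7960     1,208.3879
  4       475.00       381.2550     1,525.0202
  5       475.00       360.8661     1,804.3306
  6       475.00       341.5675     2,049.4053
  7       475.00       323.3010     2,263.1073
  8       475.00       306.0114     2,448.0912
  9    10,475.00     6,387.4648    57,487.1831
  Σ                  9,378.4136    70,086.2311
P = 9,378.4136; Macaulay duration = 70,086.2311 / 9,378.4136 = 7.47314 years.
Modified duration = D_Mac / (1 + y) = 7.47314 / 1.0565 = 7.07349 years.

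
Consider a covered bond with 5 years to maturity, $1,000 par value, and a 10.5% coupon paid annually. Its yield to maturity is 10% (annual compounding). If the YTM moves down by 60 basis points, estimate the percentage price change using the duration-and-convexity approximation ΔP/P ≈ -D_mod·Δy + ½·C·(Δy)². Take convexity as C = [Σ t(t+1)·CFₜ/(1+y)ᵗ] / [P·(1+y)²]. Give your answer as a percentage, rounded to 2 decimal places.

With y = 0.1:
  t   CF        PV=CF/(1+0.1)^t    t·PV        t(t+1)·PV
  1       105.00        95.4545        95.4545         190.9091
  2       105.00        86.7769       173.5537         520.6612
  3       105.00        78.8881       236.6642         946.6566
  4       105.00        71.7164       286.8657       1,434.3283
  5     1,105.00       686.1181     3,430.5903      20,583.5419
  Σ                  1,018.9539     4,223.1284      23,676.0970
P = 1,018.9539; D_Mac = 4.14457 yrs; D_mod = 3.76779 yrs; C = 19.20305.
Duration effect: -3.76779 × (-0.006) = +0.022607
Convexity effect: 0.5 × 19.20305 × (-0.006)² = +0.0003457
ΔP/P ≈ +0.022607 + 0.0003457 = +0.022952 = +2.2952%.

+2.30%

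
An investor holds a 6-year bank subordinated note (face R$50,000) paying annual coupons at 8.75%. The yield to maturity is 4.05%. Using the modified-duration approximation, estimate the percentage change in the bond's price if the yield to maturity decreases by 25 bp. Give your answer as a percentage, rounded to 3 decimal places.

+1.211%

Periodic yield y = 0.0405. Modified duration first:
  t   CF        PV=CF/(1+0.0405)^t    t·PV
  1     4,375.00     4,204.7093     4,204.7093
  2     4,375.00     4,041.0469     8,082.0938
  3     4,375.00     3,883.7548    11,651.2644
  4     4,375.00     3,732.5851    14,930.3404
  5     4,375.00     3,587.2995    17,936.4974
  6    54,375.00    42,849.5991   257,097.5944
  Σ                 62,298.9946   313,902.4997
P = 62,298.9946; D_Mac = 5.03864 yrs; D_mod = 5.03864/(1+0.0405) = 4.84252 yrs.
ΔP/P ≈ -D_mod · Δy = -4.84252 × (-0.0025) = +0.012106 = +1.2106%.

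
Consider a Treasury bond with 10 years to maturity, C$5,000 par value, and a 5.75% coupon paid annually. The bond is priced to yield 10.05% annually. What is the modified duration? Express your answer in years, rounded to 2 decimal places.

Periodic yield y = 0.1005. First find Macaulay duration:
  t   CF        PV=CF/(1+0.1005)^t    t·PV
  1       287.50       261.2449       261.2449
  2       287.50       237.3874       474.7749
  3       287.50       215.7087       647.1262
  4       287.50       196.0097       784.0390
  5       287.50       178.1097       890.5486
  6       287.50       161.8444       971.0662
  7       287.50       147.0644     1,029.4507
  8       287.50       133.6342     1,069.0732
  9       287.50       121.4304     1,092.8736
  10    5,287.50     2,029.3171    20,293.1708
  Σ                  3,681.7509    27,513.3681
P = 3,681.7509; Macaulay duration = 27,513.3681 / 3,681.7509 = 7.47290 years.
Modified duration = D_Mac / (1 + y) = 7.47290 / 1.1005 = 6.79046 years.

6.79 years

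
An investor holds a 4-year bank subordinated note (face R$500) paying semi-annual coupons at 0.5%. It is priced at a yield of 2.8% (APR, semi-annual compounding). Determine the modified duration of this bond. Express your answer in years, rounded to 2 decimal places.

Periodic yield y = 0.014. First find Macaulay duration:
  t   CF        PV=CF/(1+0.014)^t    t·PV
  1         1.25         1.2327         1.2327
  2         1.25         1.2157         2.4314
  3         1.25         1.1989         3.5968
  4         1.25         1.1824         4.7295
  5         1.25         1.1661         5.8303
  6         1.25         1.1500         6.8998
  7         1.25         1.1341         7.9386
  8       501.25       448.4879     3,587.9033
  Σ                    456.7678     3,620.5625
P = 456.7678; Macaulay duration = 3,620.5625 / 456.7678 = 7.92648 half-year periods = 3.96324 years.
Modified duration = D_Mac / (1 + y) = 3.96324 / 1.014 = 3.90852 years.

3.91 years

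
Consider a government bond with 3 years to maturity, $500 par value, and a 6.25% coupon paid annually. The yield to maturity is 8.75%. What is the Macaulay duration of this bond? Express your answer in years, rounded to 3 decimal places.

Periodic yield y = 0.0875. Discount each cash flow and weight by its year:
  t   CF        PV=CF/(1+0.0875)^t    t·PV
  1        31.25        28.7356        28.7356
  2        31.25        26.4236        52.8471
  3       531.25       413.0581     1,239.1743
  Σ                    468.2173     1,320.7571
Price P = Σ PV = 468.2173.
Macaulay duration = Σ(t·PV) / P = 1,320.7571 / 468.2173 = 2.82082 years.

2.821 years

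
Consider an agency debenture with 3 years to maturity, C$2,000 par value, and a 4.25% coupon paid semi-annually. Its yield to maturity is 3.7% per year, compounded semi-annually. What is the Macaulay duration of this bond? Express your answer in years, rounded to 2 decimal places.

Periodic yield y = 0.0185. Discount each cash flow and weight by its period:
  t   CF        PV=CF/(1+0.0185)^t    t·PV
  1        42.50        41.7280        41.7280
  2        42.50        40.9701        81.9402
  3        42.50        40.2259       120.6777
  4        42.50        39.4952       157.9810
  5        42.50        38.7779       193.8893
  6     2,042.50     1,829.7673    10,978.6039
  Σ                  2,030.9644    11,574.8200
Price P = Σ PV = 2,030.9644.
Macaulay duration = Σ(t·PV) / P = 11,574.8200 / 2,030.9644 = 5.69917 half-year periods.
In years: 5.69917 / 2 = 2.84959 years.

2.85 years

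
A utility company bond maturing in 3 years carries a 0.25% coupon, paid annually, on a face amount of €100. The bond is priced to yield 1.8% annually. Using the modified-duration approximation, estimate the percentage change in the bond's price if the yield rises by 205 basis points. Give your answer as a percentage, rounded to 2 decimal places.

-6.03%

Periodic yield y = 0.018. Modified duration first:
  t   CF        PV=CF/(1+0.018)^t    t·PV
  1         0.25         0.2456         0.2456
  2         0.25         0.2412         0.4825
  3       100.25        95.0257       285.0771
  Σ                     95.5125       285.8051
P = 95.5125; D_Mac = 2.99233 yrs; D_mod = 2.99233/(1+0.018) = 2.93942 yrs.
ΔP/P ≈ -D_mod · Δy = -2.93942 × (+0.0205) = -0.060258 = -6.0258%.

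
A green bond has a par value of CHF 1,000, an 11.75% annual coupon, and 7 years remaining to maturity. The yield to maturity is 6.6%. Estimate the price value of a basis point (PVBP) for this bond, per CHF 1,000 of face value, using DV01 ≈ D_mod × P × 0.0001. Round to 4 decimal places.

CHF 0.6454

Periodic yield y = 0.066.
  t   CF        PV=CF/(1+0.066)^t    t·PV
  1       117.50       110.2251       110.2251
  2       117.50       103.4007       206.8014
  3       117.50        96.9988       290.9963
  4       117.50        90.9932       363.9729
  5       117.50        85.3595       426.7975
  6       117.50        80.0746       480.4474
  7     1,117.50       714.4093     5,000.8651
  Σ                  1,281.4612     6,880.1058
P = 1,281.4612; D_Mac = 5.36895 yrs; D_mod = 5.03654 yrs.
DV01 ≈ 5.03654 × 1,281.4612 × 0.0001 = 0.645413.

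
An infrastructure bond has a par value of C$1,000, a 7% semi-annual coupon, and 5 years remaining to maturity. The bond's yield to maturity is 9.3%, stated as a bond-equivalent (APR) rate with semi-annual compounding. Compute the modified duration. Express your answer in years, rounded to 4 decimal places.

Periodic yield y = 0.0465. First find Macaulay duration:
  t   CF        PV=CF/(1+0.0465)^t    t·PV
  1        35.00        33.4448        33.4448
  2        35.00        31.9587        63.9175
  3        35.00        30.5387        91.6161
  4        35.00        29.1817       116.7269
  5        35.00        27.8851       139.4254
  6        35.00        26.6460       159.8762
  7        35.00        25.4621       178.2344
  8        35.00        24.3307       194.6454
  9        35.00        23.2496       209.2461
  10    1,035.00       656.9738     6,569.7376
  Σ                    909.6711     7,756.8704
P = 909.6711; Macaulay duration = 7,756.8704 / 909.6711 = 8.52711 half-year periods = 4.26356 years.
Modified duration = D_Mac / (1 + y) = 4.26356 / 1.0465 = 4.07411 years.

4.0741 years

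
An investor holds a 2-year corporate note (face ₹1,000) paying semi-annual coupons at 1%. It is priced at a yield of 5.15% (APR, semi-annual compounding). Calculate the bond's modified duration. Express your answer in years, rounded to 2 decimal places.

Periodic yield y = 0.02575. First find Macaulay duration:
  t   CF        PV=CF/(1+0.02575)^t    t·PV
  1         5.00         4.8745         4.8745
  2         5.00         4.7521         9.5042
  3         5.00         4.6328        13.8985
  4     1,005.00       907.8204     3,631.2818
  Σ                    922.0799     3,659.5590
P = 922.0799; Macaulay duration = 3,659.5590 / 922.0799 = 3.96881 half-year periods = 1.98440 years.
Modified duration = D_Mac / (1 + y) = 1.98440 / 1.02575 = 1.93459 years.

1.93 years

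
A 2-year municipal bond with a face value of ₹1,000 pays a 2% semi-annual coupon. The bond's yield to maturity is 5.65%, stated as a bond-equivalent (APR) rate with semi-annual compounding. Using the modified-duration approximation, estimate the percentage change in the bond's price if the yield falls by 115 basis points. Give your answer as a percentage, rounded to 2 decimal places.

Periodic yield y = 0.02825. Modified duration first:
  t   CF        PV=CF/(1+0.02825)^t    t·PV
  1        10.00         9.7253         9.7253
  2        10.00         9.4581        18.9161
  3        10.00         9.1982        27.5947
  4     1,010.00       903.4966     3,613.9862
  Σ                    931.8781     3,670.2223
P = 931.8781; D_Mac = 3.93852 half-year periods = 1.96926 yrs; D_mod = 1.96926/(1+0.02825) = 1.91516 yrs.
ΔP/P ≈ -D_mod · Δy = -1.91516 × (-0.0115) = +0.022024 = +2.2024%.

+2.20%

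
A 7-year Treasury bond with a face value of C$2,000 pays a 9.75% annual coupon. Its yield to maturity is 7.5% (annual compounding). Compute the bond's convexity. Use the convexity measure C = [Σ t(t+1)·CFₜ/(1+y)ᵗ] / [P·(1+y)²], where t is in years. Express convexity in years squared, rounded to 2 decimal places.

With y = 0.075:
  t   CF        PV=CF/(1+0.075)^t    t·PV        t(t+1)·PV
  1       195.00       181.3953       181.3953         362.7907
  2       195.00       168.7399       337.4797       1,012.4392
  3       195.00       156.9673       470.9019       1,883.6077
  4       195.00       146.0161       584.0644       2,920.3221
  5       195.00       135.8289       679.1447       4,074.8680
  6       195.00       126.3525       758.1150       5,306.8048
  7     2,195.00     1,323.0470     9,261.3291      74,090.6324
  Σ                  2,238.3471    12,272.4301      89,651.4649
P = 2,238.3471.
Convexity = Σ t(t+1)·PV / [P·(1+y)²] = 89,651.4649 / (2,238.3471 × 1.155625) = 34.65876.

34.66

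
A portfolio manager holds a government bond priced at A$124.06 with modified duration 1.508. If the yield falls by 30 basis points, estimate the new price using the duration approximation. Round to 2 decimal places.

A$124.62

Duration approximation: ΔP/P ≈ -D_mod · Δy = -1.508 × (-0.003) = +0.004524.
New price ≈ 124.06 × (1 + 0.004524) = 124.62124744.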